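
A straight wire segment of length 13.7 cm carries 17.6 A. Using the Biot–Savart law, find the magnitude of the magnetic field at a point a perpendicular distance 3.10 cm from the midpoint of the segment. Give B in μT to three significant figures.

B ≈ 103 μT

For a finite straight segment, B = (μ₀I/4πd)(sinθ₁ + sinθ₂), where θ₁, θ₂ are the angles from the perpendicular to each end.
The perpendicular from the point meets the wire at its midpoint, so each end is L/2 = 0.0685 m away along the wire.
sinθ₁ = 0.0685/√(0.0685²+0.031²) = 0.9110; sinθ₂ = 0.0685/√(0.0685²+0.031²) = 0.9110.
B = (4π×10⁻⁷ × 17.6) / (4π × 0.031) × (0.9110 + 0.9110) = 1.03×10⁻⁴ T.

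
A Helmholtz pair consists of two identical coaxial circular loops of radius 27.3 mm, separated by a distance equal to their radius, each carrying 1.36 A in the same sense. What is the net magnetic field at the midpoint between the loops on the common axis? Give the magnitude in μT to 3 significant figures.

B ≈ 44.8 μT

Each loop contributes B = μ₀IR²/[2(R²+z²)^(3/2)] on the axis, with z measured from that loop.
Loop 1 (z = 0.01365 m): B₁ = 2.24×10⁻⁵ T. Loop 2 (z = 0.01365 m): B₂ = 2.24×10⁻⁵ T.
The fields add: B = B₁ + B₂ = 4.48×10⁻⁵ T.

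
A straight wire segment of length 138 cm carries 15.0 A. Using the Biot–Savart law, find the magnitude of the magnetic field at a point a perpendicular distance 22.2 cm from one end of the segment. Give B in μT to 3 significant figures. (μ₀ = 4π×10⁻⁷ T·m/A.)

B ≈ 6.67 μT

For a finite straight segment, B = (μ₀I/4πd)(sinθ₁ + sinθ₂), where θ₁, θ₂ are the angles from the perpendicular to each end.
The perpendicular foot is at one end, so the two end-offsets along the wire are 0 and L = 1.38 m.
sinθ₁ = 0/√(0²+0.222²) = 0.0000; sinθ₂ = 1.38/√(1.38²+0.222²) = 0.9873.
B = (4π×10⁻⁷ × 15.0) / (4π × 0.222) × (0.0000 + 0.9873) = 6.67×10⁻⁶ T.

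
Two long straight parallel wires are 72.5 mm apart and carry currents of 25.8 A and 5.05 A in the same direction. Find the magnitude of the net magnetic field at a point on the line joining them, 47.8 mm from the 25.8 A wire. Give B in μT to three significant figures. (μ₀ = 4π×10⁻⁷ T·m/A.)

Each long wire gives B = μ₀I/(2πd). Distances are d₁ = 0.0478 m and d₂ = 0.0247 m.
B₁ = 1.08×10⁻⁴ T, B₂ = 4.09×10⁻⁵ T.
Between parallel currents the two contributions point in opposite directions, so they subtract. B = |B₁ − B₂| = |1.08×10⁻⁴ − 4.09×10⁻⁵| = 6.71×10⁻⁵ T.

B ≈ 67.1 μT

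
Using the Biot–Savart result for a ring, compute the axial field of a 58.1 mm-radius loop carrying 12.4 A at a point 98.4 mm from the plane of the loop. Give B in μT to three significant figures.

B ≈ 17.6 μT

On the axis of a circular loop, B = μ₀IR² / [2(R²+z²)^(3/2)].
R² + z² = (0.0581)² + (0.0984)² = 0.01306 m², and (R²+z²)^(3/2) = 1.49×10⁻³ m³.
B = (4π×10⁻⁷ × 12.4 × 0.003376) / (2 × 1.49×10⁻³) = 1.76×10⁻⁵ T.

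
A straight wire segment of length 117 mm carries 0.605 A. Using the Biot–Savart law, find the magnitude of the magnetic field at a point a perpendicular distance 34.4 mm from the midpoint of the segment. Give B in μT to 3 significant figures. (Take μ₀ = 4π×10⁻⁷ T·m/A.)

For a finite straight segment, B = (μ₀I/4πd)(sinθ₁ + sinθ₂), where θ₁, θ₂ are the angles from the perpendicular to each end.
The perpendicular from the point meets the wire at its midpoint, so each end is L/2 = 0.0585 m away along the wire.
sinθ₁ = 0.0585/√(0.0585²+0.0344²) = 0.8620; sinθ₂ = 0.0585/√(0.0585²+0.0344²) = 0.8620.
B = (4π×10⁻⁷ × 0.605) / (4π × 0.0344) × (0.8620 + 0.8620) = 3.03×10⁻⁶ T.

B ≈ 3.03 μT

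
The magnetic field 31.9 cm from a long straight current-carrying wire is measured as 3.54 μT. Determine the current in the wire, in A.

For a long straight wire B = μ₀I/(2πd), so I = 2πdB/μ₀.
I = 2π × 0.319 × 3.54×10⁻⁶ / (4π×10⁻⁷) = 5.65 A.

I ≈ 5.65 A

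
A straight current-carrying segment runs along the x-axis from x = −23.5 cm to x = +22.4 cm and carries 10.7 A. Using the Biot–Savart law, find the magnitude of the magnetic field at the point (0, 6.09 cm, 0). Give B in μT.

B ≈ 34.0 μT

For a finite straight segment, B = (μ₀I/4πd)(sinθ₁ + sinθ₂), where θ₁, θ₂ are the angles from the perpendicular to each end.
The perpendicular distance is d = 0.0609 m; the end-offsets along the wire are a = 0.235 m and b = 0.224 m.
sinθ₁ = 0.235/√(0.235²+0.0609²) = 0.9680; sinθ₂ = 0.224/√(0.224²+0.0609²) = 0.9650.
B = (4π×10⁻⁷ × 10.7) / (4π × 0.0609) × (0.9680 + 0.9650) = 3.40×10⁻⁵ T.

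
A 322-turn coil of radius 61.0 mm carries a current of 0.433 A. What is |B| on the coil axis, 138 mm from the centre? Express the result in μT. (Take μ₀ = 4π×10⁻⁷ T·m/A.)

B ≈ 94.9 μT

For an N-turn flat coil, B = Nμ₀IR²/[2(R²+z²)^(3/2)] with R = 0.061 m, z = 0.138 m.
B = 322 × 2.95×10⁻⁷ T = 9.49×10⁻⁵ T.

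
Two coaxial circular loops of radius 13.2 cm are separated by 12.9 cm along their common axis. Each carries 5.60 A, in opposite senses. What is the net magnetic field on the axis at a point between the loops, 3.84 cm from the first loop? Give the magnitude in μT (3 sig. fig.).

B ≈ 8.66 μT

Each loop contributes B = μ₀IR²/[2(R²+z²)^(3/2)] on the axis, with z measured from that loop.
Loop 1 (z = 0.0384 m): B₁ = 2.36×10⁻⁵ T. Loop 2 (z = 0.0906 m): B₂ = 1.49×10⁻⁵ T.
The fields oppose: B = |B₁ − B₂| = 8.66×10⁻⁶ T.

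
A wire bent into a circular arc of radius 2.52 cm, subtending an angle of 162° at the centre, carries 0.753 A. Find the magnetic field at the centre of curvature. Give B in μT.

The Biot–Savart field of a circular arc at its centre is B = μ₀Iφ/(4πR), with φ = 2.827 rad.
B = (4π×10⁻⁷ × 0.753 × 2.827) / (4π × 0.0252) = 8.45×10⁻⁶ T.

B ≈ 8.45 μT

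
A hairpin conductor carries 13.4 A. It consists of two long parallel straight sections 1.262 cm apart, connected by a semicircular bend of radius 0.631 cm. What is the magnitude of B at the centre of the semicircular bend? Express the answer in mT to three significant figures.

The semicircular arc contributes B_arc = μ₀I·π/(4πR) = μ₀I/(4R) = 6.67×10⁻⁴ T.
Each semi-infinite lead is at perpendicular distance R = 0.00631 m from the centre, with the perpendicular foot at its near end, so it contributes μ₀I/(4πR); both point the same way, together 4.25×10⁻⁴ T.
Arc and leads all point the same direction: B = 6.67×10⁻⁴ + 4.25×10⁻⁴ = 1.09×10⁻³ T.

B ≈ 1.09 mT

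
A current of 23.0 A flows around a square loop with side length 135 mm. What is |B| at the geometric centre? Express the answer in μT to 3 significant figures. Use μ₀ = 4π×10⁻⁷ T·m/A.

B ≈ 193 μT

Each side is a finite straight segment at perpendicular distance d = a/(2 tan(π/4)) = 0.0675 m from the centre, with end-angles ±π/4.
One side contributes B₁ = (μ₀I/4πd)·2 sin(π/4) = 4.82×10⁻⁵ T.
All 4 sides add in the same direction: B = 4 × 4.82×10⁻⁵ = 1.93×10⁻⁴ T.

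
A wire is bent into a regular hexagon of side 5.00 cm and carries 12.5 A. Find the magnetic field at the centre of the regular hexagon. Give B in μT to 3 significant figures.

Each side is a finite straight segment at perpendicular distance d = a/(2 tan(π/6)) = 0.0433 m from the centre, with end-angles ±π/6.
One side contributes B₁ = (μ₀I/4πd)·2 sin(π/6) = 2.89×10⁻⁵ T.
All 6 sides add in the same direction: B = 6 × 2.89×10⁻⁵ = 1.73×10⁻⁴ T.

B ≈ 173 μT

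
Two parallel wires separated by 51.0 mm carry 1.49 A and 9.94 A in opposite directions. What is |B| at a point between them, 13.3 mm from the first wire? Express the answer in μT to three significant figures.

Each long wire gives B = μ₀I/(2πd). Distances are d₁ = 0.0133 m and d₂ = 0.0377 m.
B₁ = 2.24×10⁻⁵ T, B₂ = 5.27×10⁻⁵ T.
Between antiparallel currents both contributions point the same way, so they add. B = B₁ + B₂ = 2.24×10⁻⁵ + 5.27×10⁻⁵ = 7.51×10⁻⁵ T.

B ≈ 75.1 μT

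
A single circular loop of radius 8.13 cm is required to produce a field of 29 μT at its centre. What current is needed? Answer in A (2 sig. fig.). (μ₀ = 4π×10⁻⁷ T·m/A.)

I ≈ 3.8 A

At the centre of a circular loop B = μ₀I/(2R), so I = 2RB/μ₀.
With R = 0.0813 m, I = 2 × 0.0813 × 2.90×10⁻⁵ / (4π×10⁻⁷) = 3.75 A.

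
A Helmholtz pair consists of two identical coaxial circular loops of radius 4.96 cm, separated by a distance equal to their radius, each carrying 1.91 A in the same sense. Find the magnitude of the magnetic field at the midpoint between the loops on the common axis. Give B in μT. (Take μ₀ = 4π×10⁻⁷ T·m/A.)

Each loop contributes B = μ₀IR²/[2(R²+z²)^(3/2)] on the axis, with z measured from that loop.
Loop 1 (z = 0.0248 m): B₁ = 1.73×10⁻⁵ T. Loop 2 (z = 0.0248 m): B₂ = 1.73×10⁻⁵ T.
The fields add: B = B₁ + B₂ = 3.46×10⁻⁵ T.

B ≈ 34.6 μT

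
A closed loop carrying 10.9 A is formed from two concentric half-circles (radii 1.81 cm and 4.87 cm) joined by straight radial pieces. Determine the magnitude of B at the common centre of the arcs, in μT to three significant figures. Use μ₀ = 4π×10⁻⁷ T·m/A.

The radial connectors point toward the centre, so dl × r̂ = 0 and they contribute nothing.
Each semicircle gives μ₀I/(4R): inner arc 1.89×10⁻⁴ T, outer arc 7.03×10⁻⁵ T.
The two arcs carry current in opposite angular senses, so their fields oppose: B = |1.89×10⁻⁴ − 7.03×10⁻⁵| = 1.19×10⁻⁴ T.

B ≈ 119 μT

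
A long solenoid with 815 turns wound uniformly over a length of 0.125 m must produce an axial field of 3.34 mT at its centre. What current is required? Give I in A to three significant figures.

Inside a long solenoid B = μ₀nI with n = 6520 m⁻¹, so I = B/(μ₀n).
I = 3.34×10⁻³ / (4π×10⁻⁷ × 6520) = 0.408 A.

I ≈ 0.408 A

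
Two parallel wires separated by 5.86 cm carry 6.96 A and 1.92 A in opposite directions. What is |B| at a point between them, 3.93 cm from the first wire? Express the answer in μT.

Each long wire gives B = μ₀I/(2πd). Distances are d₁ = 0.0393 m and d₂ = 0.0193 m.
B₁ = 3.54×10⁻⁵ T, B₂ = 1.99×10⁻⁵ T.
Between antiparallel currents both contributions point the same way, so they add. B = B₁ + B₂ = 3.54×10⁻⁵ + 1.99×10⁻⁵ = 5.53×10⁻⁵ T.

B ≈ 55.3 μT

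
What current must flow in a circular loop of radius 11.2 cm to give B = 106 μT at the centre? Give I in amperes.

At the centre of a circular loop B = μ₀I/(2R), so I = 2RB/μ₀.
With R = 0.112 m, I = 2 × 0.112 × 1.06×10⁻⁴ / (4π×10⁻⁷) = 18.9 A.

I ≈ 18.9 A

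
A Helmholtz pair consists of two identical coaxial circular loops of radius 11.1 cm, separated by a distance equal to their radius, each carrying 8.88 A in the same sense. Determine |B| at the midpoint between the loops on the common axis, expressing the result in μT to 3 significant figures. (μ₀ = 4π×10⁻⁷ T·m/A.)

Each loop contributes B = μ₀IR²/[2(R²+z²)^(3/2)] on the axis, with z measured from that loop.
Loop 1 (z = 0.0555 m): B₁ = 3.60×10⁻⁵ T. Loop 2 (z = 0.0555 m): B₂ = 3.60×10⁻⁵ T.
The fields add: B = B₁ + B₂ = 7.19×10⁻⁵ T.

B ≈ 71.9 μT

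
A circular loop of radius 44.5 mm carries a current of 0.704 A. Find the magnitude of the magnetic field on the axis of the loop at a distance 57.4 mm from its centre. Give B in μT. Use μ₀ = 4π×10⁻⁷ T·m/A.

On the axis of a circular loop, B = μ₀IR² / [2(R²+z²)^(3/2)].
R² + z² = (0.0445)² + (0.0574)² = 0.005275 m², and (R²+z²)^(3/2) = 3.83×10⁻⁴ m³.
B = (4π×10⁻⁷ × 0.704 × 0.00198) / (2 × 3.83×10⁻⁴) = 2.29×10⁻⁶ T.

B ≈ 2.29 μT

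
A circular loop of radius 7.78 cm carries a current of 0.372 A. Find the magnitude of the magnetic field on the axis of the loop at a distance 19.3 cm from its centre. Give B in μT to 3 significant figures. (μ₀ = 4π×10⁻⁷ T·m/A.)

B ≈ 0.157 μT

On the axis of a circular loop, B = μ₀IR² / [2(R²+z²)^(3/2)].
R² + z² = (0.0778)² + (0.193)² = 0.0433 m², and (R²+z²)^(3/2) = 9.01×10⁻³ m³.
B = (4π×10⁻⁷ × 0.372 × 0.006053) / (2 × 9.01×10⁻³) = 1.57×10⁻⁷ T.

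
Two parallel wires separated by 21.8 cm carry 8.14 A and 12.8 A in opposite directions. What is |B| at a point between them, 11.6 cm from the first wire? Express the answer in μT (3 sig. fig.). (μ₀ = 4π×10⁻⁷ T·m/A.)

B ≈ 39.1 μT

Each long wire gives B = μ₀I/(2πd). Distances are d₁ = 0.116 m and d₂ = 0.102 m.
B₁ = 1.40×10⁻⁵ T, B₂ = 2.51×10⁻⁵ T.
Between antiparallel currents both contributions point the same way, so they add. B = B₁ + B₂ = 1.40×10⁻⁵ + 2.51×10⁻⁵ = 3.91×10⁻⁵ T.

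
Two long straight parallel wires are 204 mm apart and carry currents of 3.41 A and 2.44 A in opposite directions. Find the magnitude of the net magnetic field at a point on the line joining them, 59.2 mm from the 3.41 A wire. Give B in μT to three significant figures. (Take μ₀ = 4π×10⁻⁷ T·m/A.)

B ≈ 14.9 μT

Each long wire gives B = μ₀I/(2πd). Distances are d₁ = 0.0592 m and d₂ = 0.1448 m.
B₁ = 1.15×10⁻⁵ T, B₂ = 3.37×10⁻⁶ T.
Between antiparallel currents both contributions point the same way, so they add. B = B₁ + B₂ = 1.15×10⁻⁵ + 3.37×10⁻⁶ = 1.49×10⁻⁵ T.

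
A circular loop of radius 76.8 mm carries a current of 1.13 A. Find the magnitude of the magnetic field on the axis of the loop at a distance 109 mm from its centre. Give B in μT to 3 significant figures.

B ≈ 1.77 μT

On the axis of a circular loop, B = μ₀IR² / [2(R²+z²)^(3/2)].
R² + z² = (0.0768)² + (0.109)² = 0.01778 m², and (R²+z²)^(3/2) = 2.37×10⁻³ m³.
B = (4π×10⁻⁷ × 1.13 × 0.005898) / (2 × 2.37×10⁻³) = 1.77×10⁻⁶ T.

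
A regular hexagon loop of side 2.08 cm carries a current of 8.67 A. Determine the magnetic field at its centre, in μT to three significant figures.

B ≈ 289 μT

Each side is a finite straight segment at perpendicular distance d = a/(2 tan(π/6)) = 0.01801 m from the centre, with end-angles ±π/6.
One side contributes B₁ = (μ₀I/4πd)·2 sin(π/6) = 4.81×10⁻⁵ T.
All 6 sides add in the same direction: B = 6 × 4.81×10⁻⁵ = 2.89×10⁻⁴ T.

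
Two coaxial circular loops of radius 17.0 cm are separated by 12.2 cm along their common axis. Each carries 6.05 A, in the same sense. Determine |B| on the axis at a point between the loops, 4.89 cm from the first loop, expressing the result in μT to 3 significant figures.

B ≈ 37.2 μT

Each loop contributes B = μ₀IR²/[2(R²+z²)^(3/2)] on the axis, with z measured from that loop.
Loop 1 (z = 0.0489 m): B₁ = 1.98×10⁻⁵ T. Loop 2 (z = 0.0731 m): B₂ = 1.73×10⁻⁵ T.
The fields add: B = B₁ + B₂ = 3.72×10⁻⁵ T.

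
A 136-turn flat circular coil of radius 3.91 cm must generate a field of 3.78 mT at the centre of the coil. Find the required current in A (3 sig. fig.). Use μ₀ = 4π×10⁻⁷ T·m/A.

For an N-turn coil, B = Nμ₀I/(2R) with R = 0.0391 m, so I = 2RB/(Nμ₀) = 2 × 0.0391 × 3.78×10⁻³ / (136 × 4π×10⁻⁷) = 1.73 A.

I ≈ 1.73 A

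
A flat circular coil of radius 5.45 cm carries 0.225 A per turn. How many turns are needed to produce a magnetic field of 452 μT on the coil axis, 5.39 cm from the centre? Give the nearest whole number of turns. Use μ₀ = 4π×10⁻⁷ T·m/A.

For an N-turn coil, B = Nμ₀IR²/[2(R²+z²)^(3/2)]. A single turn gives B₁ = 9.32×10⁻⁷ T with R = 0.0545 m, z = 0.0539 m.
N = B/B₁ = 4.52×10⁻⁴ / 9.32×10⁻⁷ = 484.78.

N = 485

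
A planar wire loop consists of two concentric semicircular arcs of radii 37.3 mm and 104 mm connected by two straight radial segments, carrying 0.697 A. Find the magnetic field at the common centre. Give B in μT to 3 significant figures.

The radial connectors point toward the centre, so dl × r̂ = 0 and they contribute nothing.
Each semicircle gives μ₀I/(4R): inner arc 5.87×10⁻⁶ T, outer arc 2.11×10⁻⁶ T.
The two arcs carry current in opposite angular senses, so their fields oppose: B = |5.87×10⁻⁶ − 2.11×10⁻⁶| = 3.77×10⁻⁶ T.

B ≈ 3.77 μT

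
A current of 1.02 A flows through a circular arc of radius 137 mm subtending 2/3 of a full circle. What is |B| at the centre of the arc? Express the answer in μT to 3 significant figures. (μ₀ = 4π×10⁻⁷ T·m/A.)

B ≈ 3.12 μT

The Biot–Savart field of a circular arc at its centre is B = μ₀Iφ/(4πR), with φ = 4.189 rad.
B = (4π×10⁻⁷ × 1.02 × 4.189) / (4π × 0.137) = 3.12×10⁻⁶ T.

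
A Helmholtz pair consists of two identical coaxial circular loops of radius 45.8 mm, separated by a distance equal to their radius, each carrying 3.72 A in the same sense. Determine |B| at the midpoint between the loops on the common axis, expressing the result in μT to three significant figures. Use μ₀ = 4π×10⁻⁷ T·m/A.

B ≈ 73.0 μT

Each loop contributes B = μ₀IR²/[2(R²+z²)^(3/2)] on the axis, with z measured from that loop.
Loop 1 (z = 0.0229 m): B₁ = 3.65×10⁻⁵ T. Loop 2 (z = 0.0229 m): B₂ = 3.65×10⁻⁵ T.
The fields add: B = B₁ + B₂ = 7.30×10⁻⁵ T.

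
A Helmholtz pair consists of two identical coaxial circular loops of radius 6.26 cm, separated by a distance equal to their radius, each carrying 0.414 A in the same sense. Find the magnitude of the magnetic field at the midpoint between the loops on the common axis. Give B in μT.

B ≈ 5.95 μT

Each loop contributes B = μ₀IR²/[2(R²+z²)^(3/2)] on the axis, with z measured from that loop.
Loop 1 (z = 0.0313 m): B₁ = 2.97×10⁻⁶ T. Loop 2 (z = 0.0313 m): B₂ = 2.97×10⁻⁶ T.
The fields add: B = B₁ + B₂ = 5.95×10⁻⁶ T.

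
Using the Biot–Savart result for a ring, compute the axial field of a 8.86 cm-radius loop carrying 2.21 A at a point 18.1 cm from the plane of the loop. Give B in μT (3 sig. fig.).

B ≈ 1.33 μT

On the axis of a circular loop, B = μ₀IR² / [2(R²+z²)^(3/2)].
R² + z² = (0.0886)² + (0.181)² = 0.04061 m², and (R²+z²)^(3/2) = 8.18×10⁻³ m³.
B = (4π×10⁻⁷ × 2.21 × 0.00785) / (2 × 8.18×10⁻³) = 1.33×10⁻⁶ T.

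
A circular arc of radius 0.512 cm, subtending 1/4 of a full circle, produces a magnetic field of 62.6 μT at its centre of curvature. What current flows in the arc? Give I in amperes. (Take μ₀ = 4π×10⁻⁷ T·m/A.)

For a circular arc, B = μ₀Iφ/(4πR) with φ in radians; here φ = 1.571 rad.
So I = 4πRB/(μ₀φ) = 4π × 0.00512 × 6.26×10⁻⁵ / (4π×10⁻⁷ × 1.571) = 2.04 A.

I ≈ 2.04 A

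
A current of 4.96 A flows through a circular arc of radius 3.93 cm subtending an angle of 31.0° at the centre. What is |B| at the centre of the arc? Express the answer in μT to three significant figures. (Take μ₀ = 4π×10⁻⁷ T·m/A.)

B ≈ 6.83 μT

The Biot–Savart field of a circular arc at its centre is B = μ₀Iφ/(4πR), with φ = 0.5411 rad.
B = (4π×10⁻⁷ × 4.96 × 0.5411) / (4π × 0.0393) = 6.83×10⁻⁶ T.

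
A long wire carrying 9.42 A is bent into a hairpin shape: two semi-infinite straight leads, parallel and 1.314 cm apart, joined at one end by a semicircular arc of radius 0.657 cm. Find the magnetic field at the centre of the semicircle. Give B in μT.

The semicircular arc contributes B_arc = μ₀I·π/(4πR) = μ₀I/(4R) = 4.50×10⁻⁴ T.
Each semi-infinite lead is at perpendicular distance R = 0.00657 m from the centre, with the perpendicular foot at its near end, so it contributes μ₀I/(4πR); both point the same way, together 2.87×10⁻⁴ T.
Arc and leads all point the same direction: B = 4.50×10⁻⁴ + 2.87×10⁻⁴ = 7.37×10⁻⁴ T.

B ≈ 737 μT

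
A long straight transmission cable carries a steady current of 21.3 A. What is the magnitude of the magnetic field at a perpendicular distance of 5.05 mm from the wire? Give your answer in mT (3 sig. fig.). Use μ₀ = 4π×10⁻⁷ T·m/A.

B ≈ 0.844 mT

For an infinitely long straight wire, B = μ₀I/(2πd).
B = (4π×10⁻⁷ × 21.3) / (2π × 0.00505) = 8.44×10⁻⁴ T.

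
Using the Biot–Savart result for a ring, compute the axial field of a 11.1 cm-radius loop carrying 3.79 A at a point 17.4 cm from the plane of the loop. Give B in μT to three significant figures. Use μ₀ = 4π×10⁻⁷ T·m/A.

On the axis of a circular loop, B = μ₀IR² / [2(R²+z²)^(3/2)].
R² + z² = (0.111)² + (0.174)² = 0.0426 m², and (R²+z²)^(3/2) = 8.79×10⁻³ m³.
B = (4π×10⁻⁷ × 3.79 × 0.01232) / (2 × 8.79×10⁻³) = 3.34×10⁻⁶ T.

B ≈ 3.34 μT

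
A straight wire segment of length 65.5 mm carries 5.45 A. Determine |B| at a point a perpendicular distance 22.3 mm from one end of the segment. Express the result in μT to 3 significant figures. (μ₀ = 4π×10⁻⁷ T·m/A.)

For a finite straight segment, B = (μ₀I/4πd)(sinθ₁ + sinθ₂), where θ₁, θ₂ are the angles from the perpendicular to each end.
The perpendicular foot is at one end, so the two end-offsets along the wire are 0 and L = 0.0655 m.
sinθ₁ = 0/√(0²+0.0223²) = 0.0000; sinθ₂ = 0.0655/√(0.0655²+0.0223²) = 0.9466.
B = (4π×10⁻⁷ × 5.45) / (4π × 0.0223) × (0.0000 + 0.9466) = 2.31×10⁻⁵ T.

B ≈ 23.1 μT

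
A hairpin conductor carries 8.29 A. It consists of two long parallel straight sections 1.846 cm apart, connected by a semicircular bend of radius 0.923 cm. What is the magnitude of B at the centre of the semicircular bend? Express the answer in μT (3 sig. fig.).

The semicircular arc contributes B_arc = μ₀I·π/(4πR) = μ₀I/(4R) = 2.82×10⁻⁴ T.
Each semi-infinite lead is at perpendicular distance R = 0.00923 m from the centre, with the perpendicular foot at its near end, so it contributes μ₀I/(4πR); both point the same way, together 1.80×10⁻⁴ T.
Arc and leads all point the same direction: B = 2.82×10⁻⁴ + 1.80×10⁻⁴ = 4.62×10⁻⁴ T.

B ≈ 462 μT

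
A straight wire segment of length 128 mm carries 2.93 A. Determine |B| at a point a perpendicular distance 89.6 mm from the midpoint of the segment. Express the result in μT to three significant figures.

B ≈ 3.80 μT

For a finite straight segment, B = (μ₀I/4πd)(sinθ₁ + sinθ₂), where θ₁, θ₂ are the angles from the perpendicular to each end.
The perpendicular from the point meets the wire at its midpoint, so each end is L/2 = 0.064 m away along the wire.
sinθ₁ = 0.064/√(0.064²+0.0896²) = 0.5812; sinθ₂ = 0.064/√(0.064²+0.0896²) = 0.5812.
B = (4π×10⁻⁷ × 2.93) / (4π × 0.0896) × (0.5812 + 0.5812) = 3.80×10⁻⁶ T.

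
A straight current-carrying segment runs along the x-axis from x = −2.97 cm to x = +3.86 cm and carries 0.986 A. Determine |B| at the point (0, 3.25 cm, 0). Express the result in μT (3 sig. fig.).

B ≈ 4.37 μT

For a finite straight segment, B = (μ₀I/4πd)(sinθ₁ + sinθ₂), where θ₁, θ₂ are the angles from the perpendicular to each end.
The perpendicular distance is d = 0.0325 m; the end-offsets along the wire are a = 0.0297 m and b = 0.0386 m.
sinθ₁ = 0.0297/√(0.0297²+0.0325²) = 0.6746; sinθ₂ = 0.0386/√(0.0386²+0.0325²) = 0.7650.
B = (4π×10⁻⁷ × 0.986) / (4π × 0.0325) × (0.6746 + 0.7650) = 4.37×10⁻⁶ T.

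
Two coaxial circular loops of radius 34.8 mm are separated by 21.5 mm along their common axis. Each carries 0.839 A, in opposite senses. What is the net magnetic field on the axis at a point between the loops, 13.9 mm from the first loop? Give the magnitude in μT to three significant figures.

Each loop contributes B = μ₀IR²/[2(R²+z²)^(3/2)] on the axis, with z measured from that loop.
Loop 1 (z = 0.0139 m): B₁ = 1.21×10⁻⁵ T. Loop 2 (z = 0.0076 m): B₂ = 1.41×10⁻⁵ T.
The fields oppose: B = |B₁ − B₂| = 1.99×10⁻⁶ T.

B ≈ 1.99 μT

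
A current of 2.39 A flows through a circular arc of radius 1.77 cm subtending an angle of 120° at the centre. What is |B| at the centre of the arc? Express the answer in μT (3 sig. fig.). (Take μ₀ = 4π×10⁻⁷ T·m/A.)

B ≈ 28.3 μT

The Biot–Savart field of a circular arc at its centre is B = μ₀Iφ/(4πR), with φ = 2.094 rad.
B = (4π×10⁻⁷ × 2.39 × 2.094) / (4π × 0.0177) = 2.83×10⁻⁵ T.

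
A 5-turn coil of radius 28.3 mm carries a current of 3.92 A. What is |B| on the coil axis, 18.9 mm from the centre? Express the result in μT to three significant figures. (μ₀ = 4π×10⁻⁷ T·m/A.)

For an N-turn flat coil, B = Nμ₀IR²/[2(R²+z²)^(3/2)] with R = 0.0283 m, z = 0.0189 m.
B = 5 × 5.01×10⁻⁵ T = 2.50×10⁻⁴ T.

B ≈ 250 μT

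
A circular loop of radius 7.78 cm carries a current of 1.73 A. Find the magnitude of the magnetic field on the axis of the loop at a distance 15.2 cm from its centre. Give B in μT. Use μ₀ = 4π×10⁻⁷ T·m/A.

On the axis of a circular loop, B = μ₀IR² / [2(R²+z²)^(3/2)].
R² + z² = (0.0778)² + (0.152)² = 0.02916 m², and (R²+z²)^(3/2) = 4.98×10⁻³ m³.
B = (4π×10⁻⁷ × 1.73 × 0.006053) / (2 × 4.98×10⁻³) = 1.32×10⁻⁶ T.

B ≈ 1.32 μT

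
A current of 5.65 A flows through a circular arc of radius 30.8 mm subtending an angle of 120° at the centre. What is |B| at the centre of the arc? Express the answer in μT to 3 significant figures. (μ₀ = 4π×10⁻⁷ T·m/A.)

The Biot–Savart field of a circular arc at its centre is B = μ₀Iφ/(4πR), with φ = 2.094 rad.
B = (4π×10⁻⁷ × 5.65 × 2.094) / (4π × 0.0308) = 3.84×10⁻⁵ T.

B ≈ 38.4 μT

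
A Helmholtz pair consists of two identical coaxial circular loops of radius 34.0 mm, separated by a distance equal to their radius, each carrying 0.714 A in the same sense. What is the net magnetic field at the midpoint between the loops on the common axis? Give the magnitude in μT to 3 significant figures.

Each loop contributes B = μ₀IR²/[2(R²+z²)^(3/2)] on the axis, with z measured from that loop.
Loop 1 (z = 0.017 m): B₁ = 9.44×10⁻⁶ T. Loop 2 (z = 0.017 m): B₂ = 9.44×10⁻⁶ T.
The fields add: B = B₁ + B₂ = 1.89×10⁻⁵ T.

B ≈ 18.9 μT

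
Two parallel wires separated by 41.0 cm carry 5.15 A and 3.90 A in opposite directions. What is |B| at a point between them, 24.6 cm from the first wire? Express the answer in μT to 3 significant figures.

Each long wire gives B = μ₀I/(2πd). Distances are d₁ = 0.246 m and d₂ = 0.164 m.
B₁ = 4.19×10⁻⁶ T, B₂ = 4.76×10⁻⁶ T.
Between antiparallel currents both contributions point the same way, so they add. B = B₁ + B₂ = 4.19×10⁻⁶ + 4.76×10⁻⁶ = 8.94×10⁻⁶ T.

B ≈ 8.94 μT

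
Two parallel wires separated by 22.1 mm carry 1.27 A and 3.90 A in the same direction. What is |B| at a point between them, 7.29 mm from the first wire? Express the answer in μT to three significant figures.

B ≈ 17.8 μT

Each long wire gives B = μ₀I/(2πd). Distances are d₁ = 0.00729 m and d₂ = 0.01481 m.
B₁ = 3.48×10⁻⁵ T, B₂ = 5.27×10⁻⁵ T.
Between parallel currents the two contributions point in opposite directions, so they subtract. B = |B₁ − B₂| = |3.48×10⁻⁵ − 5.27×10⁻⁵| = 1.78×10⁻⁵ T.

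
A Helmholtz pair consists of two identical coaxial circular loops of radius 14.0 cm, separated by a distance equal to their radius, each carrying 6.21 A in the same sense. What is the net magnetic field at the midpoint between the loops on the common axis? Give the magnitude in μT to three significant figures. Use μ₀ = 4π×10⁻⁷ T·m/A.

B ≈ 39.9 μT

Each loop contributes B = μ₀IR²/[2(R²+z²)^(3/2)] on the axis, with z measured from that loop.
Loop 1 (z = 0.07 m): B₁ = 1.99×10⁻⁵ T. Loop 2 (z = 0.07 m): B₂ = 1.99×10⁻⁵ T.
The fields add: B = B₁ + B₂ = 3.99×10⁻⁵ T.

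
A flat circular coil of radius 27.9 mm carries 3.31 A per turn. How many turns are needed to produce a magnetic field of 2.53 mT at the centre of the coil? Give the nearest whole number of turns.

For an N-turn coil, B = Nμ₀I/(2R). A single turn gives B₁ = 7.45×10⁻⁵ T with R = 0.0279 m.
N = B/B₁ = 2.53×10⁻³ / 7.45×10⁻⁵ = 33.94.

N = 34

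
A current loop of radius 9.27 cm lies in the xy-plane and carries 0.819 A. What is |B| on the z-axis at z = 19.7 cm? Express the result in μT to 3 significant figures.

B ≈ 0.428 μT

On the axis of a circular loop, B = μ₀IR² / [2(R²+z²)^(3/2)].
R² + z² = (0.0927)² + (0.197)² = 0.0474 m², and (R²+z²)^(3/2) = 1.03×10⁻² m³.
B = (4π×10⁻⁷ × 0.819 × 0.008593) / (2 × 1.03×10⁻²) = 4.28×10⁻⁷ T.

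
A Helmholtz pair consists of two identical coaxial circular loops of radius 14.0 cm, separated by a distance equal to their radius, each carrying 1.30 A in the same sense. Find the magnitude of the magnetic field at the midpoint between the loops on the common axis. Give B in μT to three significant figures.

Each loop contributes B = μ₀IR²/[2(R²+z²)^(3/2)] on the axis, with z measured from that loop.
Loop 1 (z = 0.07 m): B₁ = 4.17×10⁻⁶ T. Loop 2 (z = 0.07 m): B₂ = 4.17×10⁻⁶ T.
The fields add: B = B₁ + B₂ = 8.35×10⁻⁶ T.

B ≈ 8.35 μT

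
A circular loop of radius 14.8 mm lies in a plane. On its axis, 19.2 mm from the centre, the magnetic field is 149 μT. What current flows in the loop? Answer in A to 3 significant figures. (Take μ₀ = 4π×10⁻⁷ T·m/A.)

I ≈ 15.4 A

On the axis of a loop, B = μ₀IR²/[2(R²+z²)^(3/2)], so I = 2B(R²+z²)^(3/2)/(μ₀R²).
R² + z² = 0.000219 + 0.0003686 = 0.0005877 m²; raised to 3/2 gives 1.42×10⁻⁵ m³.
I = 2 × 1.49×10⁻⁴ × 1.42×10⁻⁵ / (1.26×10⁻⁶ × 0.000219) = 15.4 A.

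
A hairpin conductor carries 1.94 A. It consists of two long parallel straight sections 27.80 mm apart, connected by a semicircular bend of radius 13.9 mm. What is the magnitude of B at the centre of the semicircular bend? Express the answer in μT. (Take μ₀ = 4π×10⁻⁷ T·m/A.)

The semicircular arc contributes B_arc = μ₀I·π/(4πR) = μ₀I/(4R) = 4.38×10⁻⁵ T.
Each semi-infinite lead is at perpendicular distance R = 0.0139 m from the centre, with the perpendicular foot at its near end, so it contributes μ₀I/(4πR); both point the same way, together 2.79×10⁻⁵ T.
Arc and leads all point the same direction: B = 4.38×10⁻⁵ + 2.79×10⁻⁵ = 7.18×10⁻⁵ T.

B ≈ 71.8 μT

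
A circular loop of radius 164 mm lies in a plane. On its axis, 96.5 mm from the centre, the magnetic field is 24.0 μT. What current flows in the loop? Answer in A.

On the axis of a loop, B = μ₀IR²/[2(R²+z²)^(3/2)], so I = 2B(R²+z²)^(3/2)/(μ₀R²).
R² + z² = 0.0269 + 0.009312 = 0.03621 m²; raised to 3/2 gives 6.89×10⁻³ m³.
I = 2 × 2.40×10⁻⁵ × 6.89×10⁻³ / (1.26×10⁻⁶ × 0.0269) = 9.78 A.

I ≈ 9.78 A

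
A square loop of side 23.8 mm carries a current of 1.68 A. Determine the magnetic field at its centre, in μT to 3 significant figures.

B ≈ 79.9 μT

Each side is a finite straight segment at perpendicular distance d = a/(2 tan(π/4)) = 0.0119 m from the centre, with end-angles ±π/4.
One side contributes B₁ = (μ₀I/4πd)·2 sin(π/4) = 2.00×10⁻⁵ T.
All 4 sides add in the same direction: B = 4 × 2.00×10⁻⁵ = 7.99×10⁻⁵ T.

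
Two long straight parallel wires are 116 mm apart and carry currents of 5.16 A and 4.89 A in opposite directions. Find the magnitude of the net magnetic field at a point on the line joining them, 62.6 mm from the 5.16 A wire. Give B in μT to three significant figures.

B ≈ 34.8 μT

Each long wire gives B = μ₀I/(2πd). Distances are d₁ = 0.0626 m and d₂ = 0.0534 m.
B₁ = 1.65×10⁻⁵ T, B₂ = 1.83×10⁻⁵ T.
Between antiparallel currents both contributions point the same way, so they add. B = B₁ + B₂ = 1.65×10⁻⁵ + 1.83×10⁻⁵ = 3.48×10⁻⁵ T.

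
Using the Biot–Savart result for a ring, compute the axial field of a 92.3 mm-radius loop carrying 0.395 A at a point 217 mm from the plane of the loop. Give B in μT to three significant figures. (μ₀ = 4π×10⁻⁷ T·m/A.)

On the axis of a circular loop, B = μ₀IR² / [2(R²+z²)^(3/2)].
R² + z² = (0.0923)² + (0.217)² = 0.05561 m², and (R²+z²)^(3/2) = 1.31×10⁻² m³.
B = (4π×10⁻⁷ × 0.395 × 0.008519) / (2 × 1.31×10⁻²) = 1.61×10⁻⁷ T.

B ≈ 0.161 μT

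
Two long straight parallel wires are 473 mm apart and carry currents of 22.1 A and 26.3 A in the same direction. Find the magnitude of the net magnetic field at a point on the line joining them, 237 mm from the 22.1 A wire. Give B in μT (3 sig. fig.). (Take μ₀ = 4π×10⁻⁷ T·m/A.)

B ≈ 3.64 μT

Each long wire gives B = μ₀I/(2πd). Distances are d₁ = 0.237 m and d₂ = 0.236 m.
B₁ = 1.86×10⁻⁵ T, B₂ = 2.23×10⁻⁵ T.
Between parallel currents the two contributions point in opposite directions, so they subtract. B = |B₁ − B₂| = |1.86×10⁻⁵ − 2.23×10⁻⁵| = 3.64×10⁻⁶ T.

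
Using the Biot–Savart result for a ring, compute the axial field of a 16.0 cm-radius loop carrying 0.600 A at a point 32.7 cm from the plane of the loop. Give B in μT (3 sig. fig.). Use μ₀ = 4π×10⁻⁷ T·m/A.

On the axis of a circular loop, B = μ₀IR² / [2(R²+z²)^(3/2)].
R² + z² = (0.16)² + (0.327)² = 0.1325 m², and (R²+z²)^(3/2) = 4.82×10⁻² m³.
B = (4π×10⁻⁷ × 0.600 × 0.0256) / (2 × 4.82×10⁻²) = 2.00×10⁻⁷ T.

B ≈ 0.200 μT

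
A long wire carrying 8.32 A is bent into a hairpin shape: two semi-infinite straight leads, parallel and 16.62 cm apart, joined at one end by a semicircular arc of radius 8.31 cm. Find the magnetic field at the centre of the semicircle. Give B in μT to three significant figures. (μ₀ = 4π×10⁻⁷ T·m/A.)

The semicircular arc contributes B_arc = μ₀I·π/(4πR) = μ₀I/(4R) = 3.15×10⁻⁵ T.
Each semi-infinite lead is at perpendicular distance R = 0.0831 m from the centre, with the perpendicular foot at its near end, so it contributes μ₀I/(4πR); both point the same way, together 2.00×10⁻⁵ T.
Arc and leads all point the same direction: B = 3.15×10⁻⁵ + 2.00×10⁻⁵ = 5.15×10⁻⁵ T.

B ≈ 51.5 μT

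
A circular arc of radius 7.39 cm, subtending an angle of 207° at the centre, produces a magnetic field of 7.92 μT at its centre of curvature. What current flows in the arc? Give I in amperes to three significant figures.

For a circular arc, B = μ₀Iφ/(4πR) with φ in radians; here φ = 3.613 rad.
So I = 4πRB/(μ₀φ) = 4π × 0.0739 × 7.92×10⁻⁶ / (4π×10⁻⁷ × 3.613) = 1.62 A.

I ≈ 1.62 A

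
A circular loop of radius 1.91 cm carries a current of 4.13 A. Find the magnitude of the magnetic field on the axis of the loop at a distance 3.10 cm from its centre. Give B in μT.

On the axis of a circular loop, B = μ₀IR² / [2(R²+z²)^(3/2)].
R² + z² = (0.0191)² + (0.031)² = 0.001326 m², and (R²+z²)^(3/2) = 4.83×10⁻⁵ m³.
B = (4π×10⁻⁷ × 4.13 × 0.0003648) / (2 × 4.83×10⁻⁵) = 1.96×10⁻⁵ T.

B ≈ 19.6 μT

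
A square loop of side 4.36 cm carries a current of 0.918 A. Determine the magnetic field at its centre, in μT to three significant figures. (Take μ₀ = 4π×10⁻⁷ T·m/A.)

B ≈ 23.8 μT

Each side is a finite straight segment at perpendicular distance d = a/(2 tan(π/4)) = 0.0218 m from the centre, with end-angles ±π/4.
One side contributes B₁ = (μ₀I/4πd)·2 sin(π/4) = 5.96×10⁻⁶ T.
All 4 sides add in the same direction: B = 4 × 5.96×10⁻⁶ = 2.38×10⁻⁵ T.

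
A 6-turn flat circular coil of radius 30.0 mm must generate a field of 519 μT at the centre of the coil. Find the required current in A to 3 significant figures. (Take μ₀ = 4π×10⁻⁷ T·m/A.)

For an N-turn coil, B = Nμ₀I/(2R) with R = 0.03 m, so I = 2RB/(Nμ₀) = 2 × 0.03 × 5.19×10⁻⁴ / (6 × 4π×10⁻⁷) = 4.13 A.

I ≈ 4.13 A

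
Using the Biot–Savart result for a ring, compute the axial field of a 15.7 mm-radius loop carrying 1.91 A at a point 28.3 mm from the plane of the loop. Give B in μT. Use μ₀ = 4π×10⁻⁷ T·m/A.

On the axis of a circular loop, B = μ₀IR² / [2(R²+z²)^(3/2)].
R² + z² = (0.0157)² + (0.0283)² = 0.001047 m², and (R²+z²)^(3/2) = 3.39×10⁻⁵ m³.
B = (4π×10⁻⁷ × 1.91 × 0.0002465) / (2 × 3.39×10⁻⁵) = 8.73×10⁻⁶ T.

B ≈ 8.73 μT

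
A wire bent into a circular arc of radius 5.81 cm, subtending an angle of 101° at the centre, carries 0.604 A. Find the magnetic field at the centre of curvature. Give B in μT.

B ≈ 1.83 μT

The Biot–Savart field of a circular arc at its centre is B = μ₀Iφ/(4πR), with φ = 1.763 rad.
B = (4π×10⁻⁷ × 0.604 × 1.763) / (4π × 0.0581) = 1.83×10⁻⁶ T.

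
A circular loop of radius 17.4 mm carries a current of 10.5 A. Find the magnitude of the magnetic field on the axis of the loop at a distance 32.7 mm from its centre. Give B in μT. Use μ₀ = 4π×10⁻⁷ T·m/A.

On the axis of a circular loop, B = μ₀IR² / [2(R²+z²)^(3/2)].
R² + z² = (0.0174)² + (0.0327)² = 0.001372 m², and (R²+z²)^(3/2) = 5.08×10⁻⁵ m³.
B = (4π×10⁻⁷ × 10.5 × 0.0003028) / (2 × 5.08×10⁻⁵) = 3.93×10⁻⁵ T.

B ≈ 39.3 μT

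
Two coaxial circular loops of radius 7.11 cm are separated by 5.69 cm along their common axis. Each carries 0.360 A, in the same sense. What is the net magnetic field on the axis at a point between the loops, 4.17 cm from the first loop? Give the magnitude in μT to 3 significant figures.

B ≈ 5.02 μT

Each loop contributes B = μ₀IR²/[2(R²+z²)^(3/2)] on the axis, with z measured from that loop.
Loop 1 (z = 0.0417 m): B₁ = 2.04×10⁻⁶ T. Loop 2 (z = 0.0152 m): B₂ = 2.98×10⁻⁶ T.
The fields add: B = B₁ + B₂ = 5.02×10⁻⁶ T.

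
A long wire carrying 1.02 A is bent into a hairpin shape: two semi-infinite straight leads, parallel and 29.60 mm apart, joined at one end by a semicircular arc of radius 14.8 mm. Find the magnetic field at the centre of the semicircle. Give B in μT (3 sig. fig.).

The semicircular arc contributes B_arc = μ₀I·π/(4πR) = μ₀I/(4R) = 2.17×10⁻⁵ T.
Each semi-infinite lead is at perpendicular distance R = 0.0148 m from the centre, with the perpendicular foot at its near end, so it contributes μ₀I/(4πR); both point the same way, together 1.38×10⁻⁵ T.
Arc and leads all point the same direction: B = 2.17×10⁻⁵ + 1.38×10⁻⁵ = 3.54×10⁻⁵ T.

B ≈ 35.4 μT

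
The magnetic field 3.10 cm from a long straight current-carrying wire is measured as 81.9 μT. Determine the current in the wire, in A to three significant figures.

I ≈ 12.7 A

For a long straight wire B = μ₀I/(2πd), so I = 2πdB/μ₀.
I = 2π × 0.031 × 8.19×10⁻⁵ / (4π×10⁻⁷) = 12.7 A.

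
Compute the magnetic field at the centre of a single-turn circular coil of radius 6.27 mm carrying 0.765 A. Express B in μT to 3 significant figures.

At the centre of a circular loop the Biot–Savart law gives B = μ₀I/(2R).
B = (4π×10⁻⁷ × 0.765) / (2 × 0.00627) = 7.67×10⁻⁵ T.

B ≈ 76.7 μT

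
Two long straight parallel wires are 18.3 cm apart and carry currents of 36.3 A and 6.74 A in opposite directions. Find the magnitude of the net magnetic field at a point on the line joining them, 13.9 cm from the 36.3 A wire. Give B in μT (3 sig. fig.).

B ≈ 82.9 μT

Each long wire gives B = μ₀I/(2πd). Distances are d₁ = 0.139 m and d₂ = 0.044 m.
B₁ = 5.22×10⁻⁵ T, B₂ = 3.06×10⁻⁵ T.
Between antiparallel currents both contributions point the same way, so they add. B = B₁ + B₂ = 5.22×10⁻⁵ + 3.06×10⁻⁵ = 8.29×10⁻⁵ T.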